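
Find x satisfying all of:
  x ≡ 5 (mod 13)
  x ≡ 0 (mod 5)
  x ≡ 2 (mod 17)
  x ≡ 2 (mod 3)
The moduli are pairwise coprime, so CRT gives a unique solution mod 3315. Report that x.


Product of moduli M = 13 · 5 · 17 · 3 = 3315.
Merge one congruence at a time:
  Start: x ≡ 5 (mod 13).
  Combine with x ≡ 0 (mod 5); new modulus lcm = 65.
    Write x = 5 + 13·t and substitute into x ≡ 0 (mod 5): 13·t ≡ 0 − 5 = -5 (mod 5).
    Reduce coefficients mod 5: 3·t ≡ 0 (mod 5).
    The inverse of 3 mod 5 is 2 (since 3·2 = 6 = 1·5 + 1), so t ≡ 2·0 = 0 ≡ 0 (mod 5).
    Then x = 5 + 13·0 = 5, valid modulo lcm(13, 5) = 65: x ≡ 5 (mod 65).
  Combine with x ≡ 2 (mod 17); new modulus lcm = 1105.
    Write x = 5 + 65·t and substitute into x ≡ 2 (mod 17): 65·t ≡ 2 − 5 = -3 (mod 17).
    Reduce coefficients mod 17: 14·t ≡ 14 (mod 17).
    The inverse of 14 mod 17 is 11 (since 14·11 = 154 = 9·17 + 1), so t ≡ 11·14 = 154 ≡ 1 (mod 17).
    Then x = 5 + 65·1 = 70, valid modulo lcm(65, 17) = 1105: x ≡ 70 (mod 1105).
  Combine with x ≡ 2 (mod 3); new modulus lcm = 3315.
    Write x = 70 + 1105·t and substitute into x ≡ 2 (mod 3): 1105·t ≡ 2 − 70 = -68 (mod 3).
    Reduce coefficients mod 3: 1·t ≡ 1 (mod 3).
    So t ≡ 1 (mod 3).
    Then x = 70 + 1105·1 = 1175, valid modulo lcm(1105, 3) = 3315: x ≡ 1175 (mod 3315).
Verify against each original: 1175 mod 13 = 5, 1175 mod 5 = 0, 1175 mod 17 = 2, 1175 mod 3 = 2.

x ≡ 1175 (mod 3315).


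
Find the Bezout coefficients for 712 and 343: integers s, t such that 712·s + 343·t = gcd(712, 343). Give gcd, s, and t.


Euclidean algorithm on (712, 343) — divide until remainder is 0:
  712 = 2 · 343 + 26
  343 = 13 · 26 + 5
  26 = 5 · 5 + 1
  5 = 5 · 1 + 0
gcd(712, 343) = 1.
Track Bezout coefficients alongside the remainders: start with r₀ = 712 = a·1 + b·0 (s = 1, t = 0) and r₁ = 343 = a·0 + b·1 (s = 0, t = 1); each new remainder r_{k+1} = r_{k-1} − q_k·r_k inherits s_{k+1} = s_{k-1} − q_k·s_k, t_{k+1} = t_{k-1} − q_k·t_k, so r_k = a·s_k + b·t_k at every step:
  q = 2: r = 26, s = 1 − 2·0 = 1, t = 0 − 2·1 = -2  (check: 712·1 + 343·(-2) = 26)
  q = 13: r = 5, s = 0 − 13·1 = -13, t = 1 − 13·(-2) = 27  (check: 712·(-13) + 343·27 = 5)
  q = 5: r = 1, s = 1 − 5·(-13) = 66, t = -2 − 5·27 = -137  (check: 712·66 + 343·(-137) = 1)
The row with r = 1 (the gcd) gives the Bezout coefficients s = 66, t = -137.
Result: 712 · (66) + 343 · (-137) = 1.

gcd(712, 343) = 1; s = 66, t = -137 (check: 712·66 + 343·(-137) = 1).


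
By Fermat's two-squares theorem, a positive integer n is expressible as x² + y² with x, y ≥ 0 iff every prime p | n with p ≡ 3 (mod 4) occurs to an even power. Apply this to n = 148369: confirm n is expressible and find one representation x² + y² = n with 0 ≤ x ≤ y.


Step 1: Factor n = 148369 = 13 · 101 · 113.
Step 2: Check the mod-4 condition on each prime factor: 13 ≡ 1 (mod 4), exponent 1; 101 ≡ 1 (mod 4), exponent 1; 113 ≡ 1 (mod 4), exponent 1.
All primes ≡ 3 (mod 4) appear to even exponent (or don't appear), so by the two-squares theorem n IS expressible as a sum of two squares.
Step 3: Build a representation. Here n = 13 · 101 · 113 is a product of primes ≡ 1 (mod 4). Each prime p ≡ 1 (mod 4) is itself a sum of two squares; find a² by testing p − a² for a perfect square:
  13: 13 − 1² = 12, 13 − 2² = 9 = 3² ⇒ 13 = 2² + 3².
  101: 101 − 1² = 100 = 10² ⇒ 101 = 1² + 10².
  113: 113 − 1² = 112, 113 − 2² = 109, 113 − 3² = 104, 113 − 4² = 97, 113 − 5² = 88, 113 − 6² = 77, 113 − 7² = 64 = 8² ⇒ 113 = 7² + 8².
  Combine using the Brahmagupta–Fibonacci identity (a² + b²)(c² + d²) = (ac − bd)² + (ad + bc)² = (ac + bd)² + (ad − bc)²:
  13 · 101 = 1313: from (2² + 3²)(1² + 10²), take (2·1 − 3·10, 2·10 + 3·1) = (2 − 30, 20 + 3) = (-28, 23); dropping signs (only squares matter) gives (28, 23); check 28² + 23² = 784 + 529 = 1313 ✓.
  1313 · 113 = 148369: from (28² + 23²)(7² + 8²), take (28·7 − 23·8, 28·8 + 23·7) = (196 − 184, 224 + 161) = (12, 385); check 12² + 385² = 144 + 148225 = 148369 ✓.
Step 4: Order so x ≤ y and verify: 12² + 385² = 144 + 148225 = 148369 = n. ✓

n = 148369 = 12² + 385² (one valid representation with x ≤ y).


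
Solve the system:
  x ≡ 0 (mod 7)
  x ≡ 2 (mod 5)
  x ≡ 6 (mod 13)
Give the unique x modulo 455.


Moduli 7, 5, 13 are pairwise coprime; by CRT there is a unique solution modulo M = 7 · 5 · 13 = 455.
Solve pairwise, accumulating the modulus:
  Start with x ≡ 0 (mod 7).
  Combine with x ≡ 2 (mod 5): since gcd(7, 5) = 1, we get a unique residue mod 35.
    Write x = 0 + 7·t and substitute into x ≡ 2 (mod 5): 7·t ≡ 2 − 0 = 2 (mod 5).
    Reduce coefficients mod 5: 2·t ≡ 2 (mod 5).
    The inverse of 2 mod 5 is 3 (since 2·3 = 6 = 1·5 + 1), so t ≡ 3·2 = 6 ≡ 1 (mod 5).
    Then x = 0 + 7·1 = 7, valid modulo lcm(7, 5) = 35: x ≡ 7 (mod 35).
  Combine with x ≡ 6 (mod 13): since gcd(35, 13) = 1, we get a unique residue mod 455.
    Write x = 7 + 35·t and substitute into x ≡ 6 (mod 13): 35·t ≡ 6 − 7 = -1 (mod 13).
    Reduce coefficients mod 13: 9·t ≡ 12 (mod 13).
    The inverse of 9 mod 13 is 3 (since 9·3 = 27 = 2·13 + 1), so t ≡ 3·12 = 36 ≡ 10 (mod 13).
    Then x = 7 + 35·10 = 357, valid modulo lcm(35, 13) = 455: x ≡ 357 (mod 455).
Verify: 357 mod 7 = 0 ✓, 357 mod 5 = 2 ✓, 357 mod 13 = 6 ✓.

x ≡ 357 (mod 455).


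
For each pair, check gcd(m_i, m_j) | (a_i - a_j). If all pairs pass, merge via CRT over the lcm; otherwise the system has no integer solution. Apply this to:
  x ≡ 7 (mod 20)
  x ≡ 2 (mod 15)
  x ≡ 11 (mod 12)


Moduli 20, 15, 12 are not pairwise coprime, so CRT works modulo lcm(m_i) when all pairwise compatibility conditions hold.
Pairwise compatibility: gcd(m_i, m_j) must divide a_i - a_j for every pair.
Merge one congruence at a time:
  Start: x ≡ 7 (mod 20).
  Combine with x ≡ 2 (mod 15): gcd(20, 15) = 5; 2 - 7 = -5, which IS divisible by 5, so compatible.
    Write x = 7 + 20·t and substitute into x ≡ 2 (mod 15): 20·t ≡ 2 − 7 = -5 (mod 15).
    Divide the congruence (and modulus) by g = 5: 4·t ≡ -1 (mod 3).
    Reduce coefficients mod 3: 1·t ≡ 2 (mod 3).
    So t ≡ 2 (mod 3).
    Then x = 7 + 20·2 = 47, valid modulo lcm(20, 15) = 60: x ≡ 47 (mod 60).
  Combine with x ≡ 11 (mod 12): gcd(60, 12) = 12; 11 - 47 = -36, which IS divisible by 12, so compatible.
    Write x = 47 + 60·t and substitute into x ≡ 11 (mod 12): 60·t ≡ 11 − 47 = -36 (mod 12).
    Divide the congruence (and modulus) by g = 12: 5·t ≡ -3 (mod 1).
    Modulo 1 every t works; take t = 0.
    Then x = 47 + 60·0 = 47, valid modulo lcm(60, 12) = 60: x ≡ 47 (mod 60).
Verify: 47 mod 20 = 7, 47 mod 15 = 2, 47 mod 12 = 11.

x ≡ 47 (mod 60).


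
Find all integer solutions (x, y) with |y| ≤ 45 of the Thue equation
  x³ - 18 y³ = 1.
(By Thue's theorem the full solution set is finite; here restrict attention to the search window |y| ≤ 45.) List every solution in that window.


The equation is x³ - 18y³ = 1. For fixed y, x³ = 18·y³ + 1, so a solution requires the RHS to be a perfect cube.
Strategy: iterate y from -45 to 45, compute RHS = 18·y³ + 1, and check whether it is a (positive or negative) perfect cube.
Check small values of y:
  y = 0: RHS = 1 = (1)³ ⇒ x = 1 works.
  y = 1: RHS = 19 is not a perfect cube.
  y = -1: RHS = -17 is not a perfect cube.
  y = 2: RHS = 145 is not a perfect cube.
  y = -2: RHS = -143 is not a perfect cube.
  y = 3: RHS = 487 is not a perfect cube.
  y = -3: RHS = -485 is not a perfect cube.
Continuing the search up to |y| = 45 finds no further solutions beyond those listed.
Collected solutions: (1, 0).

Solutions (with |y| ≤ 45): (1, 0).


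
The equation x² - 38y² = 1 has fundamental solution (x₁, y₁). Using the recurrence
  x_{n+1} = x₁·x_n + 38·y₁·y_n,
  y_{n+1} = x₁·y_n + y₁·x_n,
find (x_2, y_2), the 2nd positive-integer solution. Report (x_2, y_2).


Step 1: Find the fundamental solution (x₁, y₁) of x² - 38y² = 1.
  Expand √38 as a continued fraction. a₀ = ⌊√38⌋ = 6; iterate m_{k+1} = d_k·a_k − m_k, d_{k+1} = (38 − m_{k+1}²)/d_k, a_{k+1} = ⌊(a₀ + m_{k+1})/d_{k+1}⌋ (starting m₀ = 0, d₀ = 1), with convergents p_k = a_k·p_{k-1} + p_{k-2}, q_k = a_k·q_{k-1} + q_{k-2} (p₋₁ = 1, q₋₁ = 0):
  k = 0: a₀ = 6; p₀/q₀ = 6/1; p₀² − 38·q₀² = 36 − 38 = -2.
  k = 1: m = 6, d = 2, a = ⌊(6 + 6)/2⌋ = 6; p/q = (6·6 + 1)/(6·1 + 0) = 37/6; p² − 38·q² = 1369 − 1368 = 1.
  The first convergent with p² − 38·q² = 1 gives the fundamental solution (x₁, y₁) = (37, 6).
Step 2: Apply the recurrence (x_{n+1}, y_{n+1}) = (x₁x_n + 38y₁y_n, x₁y_n + y₁x_n) repeatedly.
  From (x_1, y_1) = (37, 6): x_2 = 37·37 + 38·6·6 = 2737; y_2 = 37·6 + 6·37 = 444.
Step 3: Verify x_2² - 38·y_2² = 7491169 - 7491168 = 1 (should be 1). ✓

(x_1, y_1) = (37, 6); (x_2, y_2) = (2737, 444).


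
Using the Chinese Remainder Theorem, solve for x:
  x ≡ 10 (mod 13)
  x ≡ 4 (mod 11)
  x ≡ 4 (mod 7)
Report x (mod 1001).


Moduli 13, 11, 7 are pairwise coprime; by CRT there is a unique solution modulo M = 13 · 11 · 7 = 1001.
Solve pairwise, accumulating the modulus:
  Start with x ≡ 10 (mod 13).
  Combine with x ≡ 4 (mod 11): since gcd(13, 11) = 1, we get a unique residue mod 143.
    Write x = 10 + 13·t and substitute into x ≡ 4 (mod 11): 13·t ≡ 4 − 10 = -6 (mod 11).
    Reduce coefficients mod 11: 2·t ≡ 5 (mod 11).
    The inverse of 2 mod 11 is 6 (since 2·6 = 12 = 1·11 + 1), so t ≡ 6·5 = 30 ≡ 8 (mod 11).
    Then x = 10 + 13·8 = 114, valid modulo lcm(13, 11) = 143: x ≡ 114 (mod 143).
  Combine with x ≡ 4 (mod 7): since gcd(143, 7) = 1, we get a unique residue mod 1001.
    Write x = 114 + 143·t and substitute into x ≡ 4 (mod 7): 143·t ≡ 4 − 114 = -110 (mod 7).
    Reduce coefficients mod 7: 3·t ≡ 2 (mod 7).
    The inverse of 3 mod 7 is 5 (since 3·5 = 15 = 2·7 + 1), so t ≡ 5·2 = 10 ≡ 3 (mod 7).
    Then x = 114 + 143·3 = 543, valid modulo lcm(143, 7) = 1001: x ≡ 543 (mod 1001).
Verify: 543 mod 13 = 10 ✓, 543 mod 11 = 4 ✓, 543 mod 7 = 4 ✓.

x ≡ 543 (mod 1001).


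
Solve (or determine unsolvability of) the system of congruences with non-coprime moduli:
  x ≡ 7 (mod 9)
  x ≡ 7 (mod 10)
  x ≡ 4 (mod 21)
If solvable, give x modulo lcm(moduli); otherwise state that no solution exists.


Moduli 9, 10, 21 are not pairwise coprime, so CRT works modulo lcm(m_i) when all pairwise compatibility conditions hold.
Pairwise compatibility: gcd(m_i, m_j) must divide a_i - a_j for every pair.
Merge one congruence at a time:
  Start: x ≡ 7 (mod 9).
  Combine with x ≡ 7 (mod 10): gcd(9, 10) = 1; 7 - 7 = 0, which IS divisible by 1, so compatible.
    Write x = 7 + 9·t and substitute into x ≡ 7 (mod 10): 9·t ≡ 7 − 7 = 0 (mod 10).
    The inverse of 9 mod 10 is 9 (since 9·9 = 81 = 8·10 + 1), so t ≡ 9·0 = 0 ≡ 0 (mod 10).
    Then x = 7 + 9·0 = 7, valid modulo lcm(9, 10) = 90: x ≡ 7 (mod 90).
  Combine with x ≡ 4 (mod 21): gcd(90, 21) = 3; 4 - 7 = -3, which IS divisible by 3, so compatible.
    Write x = 7 + 90·t and substitute into x ≡ 4 (mod 21): 90·t ≡ 4 − 7 = -3 (mod 21).
    Divide the congruence (and modulus) by g = 3: 30·t ≡ -1 (mod 7).
    Reduce coefficients mod 7: 2·t ≡ 6 (mod 7).
    The inverse of 2 mod 7 is 4 (since 2·4 = 8 = 1·7 + 1), so t ≡ 4·6 = 24 ≡ 3 (mod 7).
    Then x = 7 + 90·3 = 277, valid modulo lcm(90, 21) = 630: x ≡ 277 (mod 630).
Verify: 277 mod 9 = 7, 277 mod 10 = 7, 277 mod 21 = 4.

x ≡ 277 (mod 630).


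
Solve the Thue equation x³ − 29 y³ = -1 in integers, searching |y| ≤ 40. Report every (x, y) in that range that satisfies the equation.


The equation is x³ - 29y³ = -1. For fixed y, x³ = 29·y³ − 1, so a solution requires the RHS to be a perfect cube.
Strategy: iterate y from -40 to 40, compute RHS = 29·y³ − 1, and check whether it is a (positive or negative) perfect cube.
Check small values of y:
  y = 0: RHS = -1 = (-1)³ ⇒ x = -1 works.
  y = 1: RHS = 28 is not a perfect cube.
  y = -1: RHS = -30 is not a perfect cube.
  y = 2: RHS = 231 is not a perfect cube.
  y = -2: RHS = -233 is not a perfect cube.
  y = 3: RHS = 782 is not a perfect cube.
  y = -3: RHS = -784 is not a perfect cube.
Continuing the search up to |y| = 40 finds no further solutions beyond those listed.
Collected solutions: (-1, 0).

Solutions (with |y| ≤ 40): (-1, 0).


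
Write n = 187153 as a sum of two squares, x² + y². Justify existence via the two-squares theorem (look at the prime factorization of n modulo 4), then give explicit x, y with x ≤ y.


Step 1: Factor n = 187153 = 17 · 101 · 109.
Step 2: Check the mod-4 condition on each prime factor: 17 ≡ 1 (mod 4), exponent 1; 101 ≡ 1 (mod 4), exponent 1; 109 ≡ 1 (mod 4), exponent 1.
All primes ≡ 3 (mod 4) appear to even exponent (or don't appear), so by the two-squares theorem n IS expressible as a sum of two squares.
Step 3: Build a representation. Here n = 17 · 101 · 109 is a product of primes ≡ 1 (mod 4). Each prime p ≡ 1 (mod 4) is itself a sum of two squares; find a² by testing p − a² for a perfect square:
  17: 17 − 1² = 16 = 4² ⇒ 17 = 1² + 4².
  101: 101 − 1² = 100 = 10² ⇒ 101 = 1² + 10².
  109: 109 − 1² = 108, 109 − 2² = 105, 109 − 3² = 100 = 10² ⇒ 109 = 3² + 10².
  Combine using the Brahmagupta–Fibonacci identity (a² + b²)(c² + d²) = (ac − bd)² + (ad + bc)² = (ac + bd)² + (ad − bc)²:
  17 · 101 = 1717: from (1² + 4²)(1² + 10²), take (1·1 − 4·10, 1·10 + 4·1) = (1 − 40, 10 + 4) = (-39, 14); dropping signs (only squares matter) gives (39, 14); check 39² + 14² = 1521 + 196 = 1717 ✓.
  1717 · 109 = 187153: from (39² + 14²)(3² + 10²), take (39·3 − 14·10, 39·10 + 14·3) = (117 − 140, 390 + 42) = (-23, 432); dropping signs (only squares matter) gives (23, 432); check 23² + 432² = 529 + 186624 = 187153 ✓.
Step 4: Order so x ≤ y and verify: 23² + 432² = 529 + 186624 = 187153 = n. ✓

n = 187153 = 23² + 432² (one valid representation with x ≤ y).


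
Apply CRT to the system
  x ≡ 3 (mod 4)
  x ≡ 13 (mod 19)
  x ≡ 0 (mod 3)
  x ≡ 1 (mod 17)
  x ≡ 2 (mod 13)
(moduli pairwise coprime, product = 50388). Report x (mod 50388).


Product of moduli M = 4 · 19 · 3 · 17 · 13 = 50388.
Merge one congruence at a time:
  Start: x ≡ 3 (mod 4).
  Combine with x ≡ 13 (mod 19); new modulus lcm = 76.
    Write x = 3 + 4·t and substitute into x ≡ 13 (mod 19): 4·t ≡ 13 − 3 = 10 (mod 19).
    The inverse of 4 mod 19 is 5 (since 4·5 = 20 = 1·19 + 1), so t ≡ 5·10 = 50 ≡ 12 (mod 19).
    Then x = 3 + 4·12 = 51, valid modulo lcm(4, 19) = 76: x ≡ 51 (mod 76).
  Combine with x ≡ 0 (mod 3); new modulus lcm = 228.
    Write x = 51 + 76·t and substitute into x ≡ 0 (mod 3): 76·t ≡ 0 − 51 = -51 (mod 3).
    Reduce coefficients mod 3: 1·t ≡ 0 (mod 3).
    So t ≡ 0 (mod 3).
    Then x = 51 + 76·0 = 51, valid modulo lcm(76, 3) = 228: x ≡ 51 (mod 228).
  Combine with x ≡ 1 (mod 17); new modulus lcm = 3876.
    Write x = 51 + 228·t and substitute into x ≡ 1 (mod 17): 228·t ≡ 1 − 51 = -50 (mod 17).
    Reduce coefficients mod 17: 7·t ≡ 1 (mod 17).
    The inverse of 7 mod 17 is 5 (since 7·5 = 35 = 2·17 + 1), so t ≡ 5·1 = 5 ≡ 5 (mod 17).
    Then x = 51 + 228·5 = 1191, valid modulo lcm(228, 17) = 3876: x ≡ 1191 (mod 3876).
  Combine with x ≡ 2 (mod 13); new modulus lcm = 50388.
    Write x = 1191 + 3876·t and substitute into x ≡ 2 (mod 13): 3876·t ≡ 2 − 1191 = -1189 (mod 13).
    Reduce coefficients mod 13: 2·t ≡ 7 (mod 13).
    The inverse of 2 mod 13 is 7 (since 2·7 = 14 = 1·13 + 1), so t ≡ 7·7 = 49 ≡ 10 (mod 13).
    Then x = 1191 + 3876·10 = 39951, valid modulo lcm(3876, 13) = 50388: x ≡ 39951 (mod 50388).
Verify against each original: 39951 mod 4 = 3, 39951 mod 19 = 13, 39951 mod 3 = 0, 39951 mod 17 = 1, 39951 mod 13 = 2.

x ≡ 39951 (mod 50388).


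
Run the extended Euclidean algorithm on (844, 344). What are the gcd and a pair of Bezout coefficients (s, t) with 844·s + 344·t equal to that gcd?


Euclidean algorithm on (844, 344) — divide until remainder is 0:
  844 = 2 · 344 + 156
  344 = 2 · 156 + 32
  156 = 4 · 32 + 28
  32 = 1 · 28 + 4
  28 = 7 · 4 + 0
gcd(844, 344) = 4.
Track Bezout coefficients alongside the remainders: start with r₀ = 844 = a·1 + b·0 (s = 1, t = 0) and r₁ = 344 = a·0 + b·1 (s = 0, t = 1); each new remainder r_{k+1} = r_{k-1} − q_k·r_k inherits s_{k+1} = s_{k-1} − q_k·s_k, t_{k+1} = t_{k-1} − q_k·t_k, so r_k = a·s_k + b·t_k at every step:
  q = 2: r = 156, s = 1 − 2·0 = 1, t = 0 − 2·1 = -2  (check: 844·1 + 344·(-2) = 156)
  q = 2: r = 32, s = 0 − 2·1 = -2, t = 1 − 2·(-2) = 5  (check: 844·(-2) + 344·5 = 32)
  q = 4: r = 28, s = 1 − 4·(-2) = 9, t = -2 − 4·5 = -22  (check: 844·9 + 344·(-22) = 28)
  q = 1: r = 4, s = -2 − 1·9 = -11, t = 5 − 1·(-22) = 27  (check: 844·(-11) + 344·27 = 4)
The row with r = 4 (the gcd) gives the Bezout coefficients s = -11, t = 27.
Result: 844 · (-11) + 344 · (27) = 4.

gcd(844, 344) = 4; s = -11, t = 27 (check: 844·(-11) + 344·27 = 4).


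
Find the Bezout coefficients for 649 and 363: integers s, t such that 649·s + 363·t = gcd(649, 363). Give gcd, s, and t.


Euclidean algorithm on (649, 363) — divide until remainder is 0:
  649 = 1 · 363 + 286
  363 = 1 · 286 + 77
  286 = 3 · 77 + 55
  77 = 1 · 55 + 22
  55 = 2 · 22 + 11
  22 = 2 · 11 + 0
gcd(649, 363) = 11.
Track Bezout coefficients alongside the remainders: start with r₀ = 649 = a·1 + b·0 (s = 1, t = 0) and r₁ = 363 = a·0 + b·1 (s = 0, t = 1); each new remainder r_{k+1} = r_{k-1} − q_k·r_k inherits s_{k+1} = s_{k-1} − q_k·s_k, t_{k+1} = t_{k-1} − q_k·t_k, so r_k = a·s_k + b·t_k at every step:
  q = 1: r = 286, s = 1 − 1·0 = 1, t = 0 − 1·1 = -1  (check: 649·1 + 363·(-1) = 286)
  q = 1: r = 77, s = 0 − 1·1 = -1, t = 1 − 1·(-1) = 2  (check: 649·(-1) + 363·2 = 77)
  q = 3: r = 55, s = 1 − 3·(-1) = 4, t = -1 − 3·2 = -7  (check: 649·4 + 363·(-7) = 55)
  q = 1: r = 22, s = -1 − 1·4 = -5, t = 2 − 1·(-7) = 9  (check: 649·(-5) + 363·9 = 22)
  q = 2: r = 11, s = 4 − 2·(-5) = 14, t = -7 − 2·9 = -25  (check: 649·14 + 363·(-25) = 11)
The row with r = 11 (the gcd) gives the Bezout coefficients s = 14, t = -25.
Result: 649 · (14) + 363 · (-25) = 11.

gcd(649, 363) = 11; s = 14, t = -25 (check: 649·14 + 363·(-25) = 11).


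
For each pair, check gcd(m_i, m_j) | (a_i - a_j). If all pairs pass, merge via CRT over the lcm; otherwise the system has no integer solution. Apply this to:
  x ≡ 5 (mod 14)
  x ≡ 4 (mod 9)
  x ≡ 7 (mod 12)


Moduli 14, 9, 12 are not pairwise coprime, so CRT works modulo lcm(m_i) when all pairwise compatibility conditions hold.
Pairwise compatibility: gcd(m_i, m_j) must divide a_i - a_j for every pair.
Merge one congruence at a time:
  Start: x ≡ 5 (mod 14).
  Combine with x ≡ 4 (mod 9): gcd(14, 9) = 1; 4 - 5 = -1, which IS divisible by 1, so compatible.
    Write x = 5 + 14·t and substitute into x ≡ 4 (mod 9): 14·t ≡ 4 − 5 = -1 (mod 9).
    Reduce coefficients mod 9: 5·t ≡ 8 (mod 9).
    The inverse of 5 mod 9 is 2 (since 5·2 = 10 = 1·9 + 1), so t ≡ 2·8 = 16 ≡ 7 (mod 9).
    Then x = 5 + 14·7 = 103, valid modulo lcm(14, 9) = 126: x ≡ 103 (mod 126).
  Combine with x ≡ 7 (mod 12): gcd(126, 12) = 6; 7 - 103 = -96, which IS divisible by 6, so compatible.
    Write x = 103 + 126·t and substitute into x ≡ 7 (mod 12): 126·t ≡ 7 − 103 = -96 (mod 12).
    Divide the congruence (and modulus) by g = 6: 21·t ≡ -16 (mod 2).
    Reduce coefficients mod 2: 1·t ≡ 0 (mod 2).
    So t ≡ 0 (mod 2).
    Then x = 103 + 126·0 = 103, valid modulo lcm(126, 12) = 252: x ≡ 103 (mod 252).
Verify: 103 mod 14 = 5, 103 mod 9 = 4, 103 mod 12 = 7.

x ≡ 103 (mod 252).


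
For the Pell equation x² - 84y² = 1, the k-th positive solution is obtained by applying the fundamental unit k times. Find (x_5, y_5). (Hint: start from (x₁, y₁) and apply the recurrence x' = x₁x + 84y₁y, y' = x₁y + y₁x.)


Step 1: Find the fundamental solution (x₁, y₁) of x² - 84y² = 1.
  Expand √84 as a continued fraction. a₀ = ⌊√84⌋ = 9; iterate m_{k+1} = d_k·a_k − m_k, d_{k+1} = (84 − m_{k+1}²)/d_k, a_{k+1} = ⌊(a₀ + m_{k+1})/d_{k+1}⌋ (starting m₀ = 0, d₀ = 1), with convergents p_k = a_k·p_{k-1} + p_{k-2}, q_k = a_k·q_{k-1} + q_{k-2} (p₋₁ = 1, q₋₁ = 0):
  k = 0: a₀ = 9; p₀/q₀ = 9/1; p₀² − 84·q₀² = 81 − 84 = -3.
  k = 1: m = 9, d = 3, a = ⌊(9 + 9)/3⌋ = 6; p/q = (6·9 + 1)/(6·1 + 0) = 55/6; p² − 84·q² = 3025 − 3024 = 1.
  The first convergent with p² − 84·q² = 1 gives the fundamental solution (x₁, y₁) = (55, 6).
Step 2: Apply the recurrence (x_{n+1}, y_{n+1}) = (x₁x_n + 84y₁y_n, x₁y_n + y₁x_n) repeatedly.
  From (x_1, y_1) = (55, 6): x_2 = 55·55 + 84·6·6 = 6049; y_2 = 55·6 + 6·55 = 660.
  From (x_2, y_2) = (6049, 660): x_3 = 55·6049 + 84·6·660 = 665335; y_3 = 55·660 + 6·6049 = 72594.
  From (x_3, y_3) = (665335, 72594): x_4 = 55·665335 + 84·6·72594 = 73180801; y_4 = 55·72594 + 6·665335 = 7984680.
  From (x_4, y_4) = (73180801, 7984680): x_5 = 55·73180801 + 84·6·7984680 = 8049222775; y_5 = 55·7984680 + 6·73180801 = 878242206.
Step 3: Verify x_5² - 84·y_5² = 64789987281578700625 - 64789987281578700624 = 1 (should be 1). ✓

(x_1, y_1) = (55, 6); (x_5, y_5) = (8049222775, 878242206).


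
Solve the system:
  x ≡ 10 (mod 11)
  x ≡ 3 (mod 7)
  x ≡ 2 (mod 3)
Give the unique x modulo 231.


Moduli 11, 7, 3 are pairwise coprime; by CRT there is a unique solution modulo M = 11 · 7 · 3 = 231.
Solve pairwise, accumulating the modulus:
  Start with x ≡ 10 (mod 11).
  Combine with x ≡ 3 (mod 7): since gcd(11, 7) = 1, we get a unique residue mod 77.
    Write x = 10 + 11·t and substitute into x ≡ 3 (mod 7): 11·t ≡ 3 − 10 = -7 (mod 7).
    Reduce coefficients mod 7: 4·t ≡ 0 (mod 7).
    The inverse of 4 mod 7 is 2 (since 4·2 = 8 = 1·7 + 1), so t ≡ 2·0 = 0 ≡ 0 (mod 7).
    Then x = 10 + 11·0 = 10, valid modulo lcm(11, 7) = 77: x ≡ 10 (mod 77).
  Combine with x ≡ 2 (mod 3): since gcd(77, 3) = 1, we get a unique residue mod 231.
    Write x = 10 + 77·t and substitute into x ≡ 2 (mod 3): 77·t ≡ 2 − 10 = -8 (mod 3).
    Reduce coefficients mod 3: 2·t ≡ 1 (mod 3).
    The inverse of 2 mod 3 is 2 (since 2·2 = 4 = 1·3 + 1), so t ≡ 2·1 = 2 ≡ 2 (mod 3).
    Then x = 10 + 77·2 = 164, valid modulo lcm(77, 3) = 231: x ≡ 164 (mod 231).
Verify: 164 mod 11 = 10 ✓, 164 mod 7 = 3 ✓, 164 mod 3 = 2 ✓.

x ≡ 164 (mod 231).


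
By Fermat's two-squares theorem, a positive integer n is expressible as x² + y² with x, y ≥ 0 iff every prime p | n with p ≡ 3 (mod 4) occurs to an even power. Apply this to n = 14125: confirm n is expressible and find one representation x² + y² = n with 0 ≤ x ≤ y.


Step 1: Factor n = 14125 = 5^3 · 113.
Step 2: Check the mod-4 condition on each prime factor: 5 ≡ 1 (mod 4), exponent 3; 113 ≡ 1 (mod 4), exponent 1.
All primes ≡ 3 (mod 4) appear to even exponent (or don't appear), so by the two-squares theorem n IS expressible as a sum of two squares.
Step 3: Build a representation. Group n = k² · m with k = 5 and m = 5 · 113 = 565 (a product of primes ≡ 1 (mod 4)); a representation of m scales to one of n via (k·x)² + (k·y)² = k²(x² + y²). Each prime p ≡ 1 (mod 4) is itself a sum of two squares; find a² by testing p − a² for a perfect square:
  5: 5 − 1² = 4 = 2² ⇒ 5 = 1² + 2².
  113: 113 − 1² = 112, 113 − 2² = 109, 113 − 3² = 104, 113 − 4² = 97, 113 − 5² = 88, 113 − 6² = 77, 113 − 7² = 64 = 8² ⇒ 113 = 7² + 8².
  Combine using the Brahmagupta–Fibonacci identity (a² + b²)(c² + d²) = (ac − bd)² + (ad + bc)² = (ac + bd)² + (ad − bc)²:
  5 · 113 = 565: from (1² + 2²)(7² + 8²), take (1·7 − 2·8, 1·8 + 2·7) = (7 − 16, 8 + 14) = (-9, 22); dropping signs (only squares matter) gives (9, 22); check 9² + 22² = 81 + 484 = 565 ✓.
  Scale by k = 5: (5·9, 5·22) = (45, 110).
Step 4: Order so x ≤ y and verify: 45² + 110² = 2025 + 12100 = 14125 = n. ✓

n = 14125 = 45² + 110² (one valid representation with x ≤ y).


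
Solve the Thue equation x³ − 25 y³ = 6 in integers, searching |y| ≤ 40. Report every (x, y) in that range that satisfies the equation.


The equation is x³ - 25y³ = 6. For fixed y, x³ = 25·y³ + 6, so a solution requires the RHS to be a perfect cube.
Strategy: iterate y from -40 to 40, compute RHS = 25·y³ + 6, and check whether it is a (positive or negative) perfect cube.
Check small values of y:
  y = 0: RHS = 6 is not a perfect cube.
  y = 1: RHS = 31 is not a perfect cube.
  y = -1: RHS = -19 is not a perfect cube.
  y = 2: RHS = 206 is not a perfect cube.
  y = -2: RHS = -194 is not a perfect cube.
  y = 3: RHS = 681 is not a perfect cube.
  y = -3: RHS = -669 is not a perfect cube.
Continuing the search up to |y| = 40 finds no solutions either.
No (x, y) in the scanned range satisfies the equation.

No integer solutions with |y| ≤ 40.


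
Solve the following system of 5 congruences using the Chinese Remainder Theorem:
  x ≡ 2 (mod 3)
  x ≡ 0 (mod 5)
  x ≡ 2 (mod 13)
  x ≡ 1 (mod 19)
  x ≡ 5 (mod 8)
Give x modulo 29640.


Product of moduli M = 3 · 5 · 13 · 19 · 8 = 29640.
Merge one congruence at a time:
  Start: x ≡ 2 (mod 3).
  Combine with x ≡ 0 (mod 5); new modulus lcm = 15.
    Write x = 2 + 3·t and substitute into x ≡ 0 (mod 5): 3·t ≡ 0 − 2 = -2 (mod 5).
    Reduce coefficients mod 5: 3·t ≡ 3 (mod 5).
    The inverse of 3 mod 5 is 2 (since 3·2 = 6 = 1·5 + 1), so t ≡ 2·3 = 6 ≡ 1 (mod 5).
    Then x = 2 + 3·1 = 5, valid modulo lcm(3, 5) = 15: x ≡ 5 (mod 15).
  Combine with x ≡ 2 (mod 13); new modulus lcm = 195.
    Write x = 5 + 15·t and substitute into x ≡ 2 (mod 13): 15·t ≡ 2 − 5 = -3 (mod 13).
    Reduce coefficients mod 13: 2·t ≡ 10 (mod 13).
    The inverse of 2 mod 13 is 7 (since 2·7 = 14 = 1·13 + 1), so t ≡ 7·10 = 70 ≡ 5 (mod 13).
    Then x = 5 + 15·5 = 80, valid modulo lcm(15, 13) = 195: x ≡ 80 (mod 195).
  Combine with x ≡ 1 (mod 19); new modulus lcm = 3705.
    Write x = 80 + 195·t and substitute into x ≡ 1 (mod 19): 195·t ≡ 1 − 80 = -79 (mod 19).
    Reduce coefficients mod 19: 5·t ≡ 16 (mod 19).
    The inverse of 5 mod 19 is 4 (since 5·4 = 20 = 1·19 + 1), so t ≡ 4·16 = 64 ≡ 7 (mod 19).
    Then x = 80 + 195·7 = 1445, valid modulo lcm(195, 19) = 3705: x ≡ 1445 (mod 3705).
  Combine with x ≡ 5 (mod 8); new modulus lcm = 29640.
    Write x = 1445 + 3705·t and substitute into x ≡ 5 (mod 8): 3705·t ≡ 5 − 1445 = -1440 (mod 8).
    Reduce coefficients mod 8: 1·t ≡ 0 (mod 8).
    So t ≡ 0 (mod 8).
    Then x = 1445 + 3705·0 = 1445, valid modulo lcm(3705, 8) = 29640: x ≡ 1445 (mod 29640).
Verify against each original: 1445 mod 3 = 2, 1445 mod 5 = 0, 1445 mod 13 = 2, 1445 mod 19 = 1, 1445 mod 8 = 5.

x ≡ 1445 (mod 29640).


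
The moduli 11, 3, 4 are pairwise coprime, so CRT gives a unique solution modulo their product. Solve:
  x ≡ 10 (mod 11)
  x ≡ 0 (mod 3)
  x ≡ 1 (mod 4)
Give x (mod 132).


Moduli 11, 3, 4 are pairwise coprime; by CRT there is a unique solution modulo M = 11 · 3 · 4 = 132.
Solve pairwise, accumulating the modulus:
  Start with x ≡ 10 (mod 11).
  Combine with x ≡ 0 (mod 3): since gcd(11, 3) = 1, we get a unique residue mod 33.
    Write x = 10 + 11·t and substitute into x ≡ 0 (mod 3): 11·t ≡ 0 − 10 = -10 (mod 3).
    Reduce coefficients mod 3: 2·t ≡ 2 (mod 3).
    The inverse of 2 mod 3 is 2 (since 2·2 = 4 = 1·3 + 1), so t ≡ 2·2 = 4 ≡ 1 (mod 3).
    Then x = 10 + 11·1 = 21, valid modulo lcm(11, 3) = 33: x ≡ 21 (mod 33).
  Combine with x ≡ 1 (mod 4): since gcd(33, 4) = 1, we get a unique residue mod 132.
    Write x = 21 + 33·t and substitute into x ≡ 1 (mod 4): 33·t ≡ 1 − 21 = -20 (mod 4).
    Reduce coefficients mod 4: 1·t ≡ 0 (mod 4).
    So t ≡ 0 (mod 4).
    Then x = 21 + 33·0 = 21, valid modulo lcm(33, 4) = 132: x ≡ 21 (mod 132).
Verify: 21 mod 11 = 10 ✓, 21 mod 3 = 0 ✓, 21 mod 4 = 1 ✓.

x ≡ 21 (mod 132).


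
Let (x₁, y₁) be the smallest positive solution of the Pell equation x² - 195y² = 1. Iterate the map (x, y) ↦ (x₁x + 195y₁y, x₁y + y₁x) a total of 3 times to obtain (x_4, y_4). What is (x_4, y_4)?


Step 1: Find the fundamental solution (x₁, y₁) of x² - 195y² = 1.
  Expand √195 as a continued fraction. a₀ = ⌊√195⌋ = 13; iterate m_{k+1} = d_k·a_k − m_k, d_{k+1} = (195 − m_{k+1}²)/d_k, a_{k+1} = ⌊(a₀ + m_{k+1})/d_{k+1}⌋ (starting m₀ = 0, d₀ = 1), with convergents p_k = a_k·p_{k-1} + p_{k-2}, q_k = a_k·q_{k-1} + q_{k-2} (p₋₁ = 1, q₋₁ = 0):
  k = 0: a₀ = 13; p₀/q₀ = 13/1; p₀² − 195·q₀² = 169 − 195 = -26.
  k = 1: m = 13, d = 26, a = ⌊(13 + 13)/26⌋ = 1; p/q = (1·13 + 1)/(1·1 + 0) = 14/1; p² − 195·q² = 196 − 195 = 1.
  The first convergent with p² − 195·q² = 1 gives the fundamental solution (x₁, y₁) = (14, 1).
Step 2: Apply the recurrence (x_{n+1}, y_{n+1}) = (x₁x_n + 195y₁y_n, x₁y_n + y₁x_n) repeatedly.
  From (x_1, y_1) = (14, 1): x_2 = 14·14 + 195·1·1 = 391; y_2 = 14·1 + 1·14 = 28.
  From (x_2, y_2) = (391, 28): x_3 = 14·391 + 195·1·28 = 10934; y_3 = 14·28 + 1·391 = 783.
  From (x_3, y_3) = (10934, 783): x_4 = 14·10934 + 195·1·783 = 305761; y_4 = 14·783 + 1·10934 = 21896.
Step 3: Verify x_4² - 195·y_4² = 93489789121 - 93489789120 = 1 (should be 1). ✓

(x_1, y_1) = (14, 1); (x_4, y_4) = (305761, 21896).


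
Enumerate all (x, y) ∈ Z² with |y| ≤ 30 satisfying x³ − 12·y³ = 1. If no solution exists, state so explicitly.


The equation is x³ - 12y³ = 1. For fixed y, x³ = 12·y³ + 1, so a solution requires the RHS to be a perfect cube.
Strategy: iterate y from -30 to 30, compute RHS = 12·y³ + 1, and check whether it is a (positive or negative) perfect cube.
Check small values of y:
  y = 0: RHS = 1 = (1)³ ⇒ x = 1 works.
  y = 1: RHS = 13 is not a perfect cube.
  y = -1: RHS = -11 is not a perfect cube.
  y = 2: RHS = 97 is not a perfect cube.
  y = -2: RHS = -95 is not a perfect cube.
  y = 3: RHS = 325 is not a perfect cube.
  y = -3: RHS = -323 is not a perfect cube.
Continuing the search up to |y| = 30 finds no further solutions beyond those listed.
Collected solutions: (1, 0).

Solutions (with |y| ≤ 30): (1, 0).


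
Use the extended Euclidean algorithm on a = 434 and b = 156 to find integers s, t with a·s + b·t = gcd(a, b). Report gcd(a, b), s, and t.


Euclidean algorithm on (434, 156) — divide until remainder is 0:
  434 = 2 · 156 + 122
  156 = 1 · 122 + 34
  122 = 3 · 34 + 20
  34 = 1 · 20 + 14
  20 = 1 · 14 + 6
  14 = 2 · 6 + 2
  6 = 3 · 2 + 0
gcd(434, 156) = 2.
Track Bezout coefficients alongside the remainders: start with r₀ = 434 = a·1 + b·0 (s = 1, t = 0) and r₁ = 156 = a·0 + b·1 (s = 0, t = 1); each new remainder r_{k+1} = r_{k-1} − q_k·r_k inherits s_{k+1} = s_{k-1} − q_k·s_k, t_{k+1} = t_{k-1} − q_k·t_k, so r_k = a·s_k + b·t_k at every step:
  q = 2: r = 122, s = 1 − 2·0 = 1, t = 0 − 2·1 = -2  (check: 434·1 + 156·(-2) = 122)
  q = 1: r = 34, s = 0 − 1·1 = -1, t = 1 − 1·(-2) = 3  (check: 434·(-1) + 156·3 = 34)
  q = 3: r = 20, s = 1 − 3·(-1) = 4, t = -2 − 3·3 = -11  (check: 434·4 + 156·(-11) = 20)
  q = 1: r = 14, s = -1 − 1·4 = -5, t = 3 − 1·(-11) = 14  (check: 434·(-5) + 156·14 = 14)
  q = 1: r = 6, s = 4 − 1·(-5) = 9, t = -11 − 1·14 = -25  (check: 434·9 + 156·(-25) = 6)
  q = 2: r = 2, s = -5 − 2·9 = -23, t = 14 − 2·(-25) = 64  (check: 434·(-23) + 156·64 = 2)
The row with r = 2 (the gcd) gives the Bezout coefficients s = -23, t = 64.
Result: 434 · (-23) + 156 · (64) = 2.

gcd(434, 156) = 2; s = -23, t = 64 (check: 434·(-23) + 156·64 = 2).


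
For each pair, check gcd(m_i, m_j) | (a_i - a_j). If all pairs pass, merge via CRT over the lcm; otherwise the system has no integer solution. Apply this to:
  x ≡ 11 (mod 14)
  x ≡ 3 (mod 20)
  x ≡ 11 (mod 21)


Moduli 14, 20, 21 are not pairwise coprime, so CRT works modulo lcm(m_i) when all pairwise compatibility conditions hold.
Pairwise compatibility: gcd(m_i, m_j) must divide a_i - a_j for every pair.
Merge one congruence at a time:
  Start: x ≡ 11 (mod 14).
  Combine with x ≡ 3 (mod 20): gcd(14, 20) = 2; 3 - 11 = -8, which IS divisible by 2, so compatible.
    Write x = 11 + 14·t and substitute into x ≡ 3 (mod 20): 14·t ≡ 3 − 11 = -8 (mod 20).
    Divide the congruence (and modulus) by g = 2: 7·t ≡ -4 (mod 10).
    Reduce coefficients mod 10: 7·t ≡ 6 (mod 10).
    The inverse of 7 mod 10 is 3 (since 7·3 = 21 = 2·10 + 1), so t ≡ 3·6 = 18 ≡ 8 (mod 10).
    Then x = 11 + 14·8 = 123, valid modulo lcm(14, 20) = 140: x ≡ 123 (mod 140).
  Combine with x ≡ 11 (mod 21): gcd(140, 21) = 7; 11 - 123 = -112, which IS divisible by 7, so compatible.
    Write x = 123 + 140·t and substitute into x ≡ 11 (mod 21): 140·t ≡ 11 − 123 = -112 (mod 21).
    Divide the congruence (and modulus) by g = 7: 20·t ≡ -16 (mod 3).
    Reduce coefficients mod 3: 2·t ≡ 2 (mod 3).
    The inverse of 2 mod 3 is 2 (since 2·2 = 4 = 1·3 + 1), so t ≡ 2·2 = 4 ≡ 1 (mod 3).
    Then x = 123 + 140·1 = 263, valid modulo lcm(140, 21) = 420: x ≡ 263 (mod 420).
Verify: 263 mod 14 = 11, 263 mod 20 = 3, 263 mod 21 = 11.

x ≡ 263 (mod 420).


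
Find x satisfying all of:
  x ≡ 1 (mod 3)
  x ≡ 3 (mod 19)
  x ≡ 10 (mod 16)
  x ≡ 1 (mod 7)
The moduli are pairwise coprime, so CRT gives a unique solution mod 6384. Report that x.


Product of moduli M = 3 · 19 · 16 · 7 = 6384.
Merge one congruence at a time:
  Start: x ≡ 1 (mod 3).
  Combine with x ≡ 3 (mod 19); new modulus lcm = 57.
    Write x = 1 + 3·t and substitute into x ≡ 3 (mod 19): 3·t ≡ 3 − 1 = 2 (mod 19).
    The inverse of 3 mod 19 is 13 (since 3·13 = 39 = 2·19 + 1), so t ≡ 13·2 = 26 ≡ 7 (mod 19).
    Then x = 1 + 3·7 = 22, valid modulo lcm(3, 19) = 57: x ≡ 22 (mod 57).
  Combine with x ≡ 10 (mod 16); new modulus lcm = 912.
    Write x = 22 + 57·t and substitute into x ≡ 10 (mod 16): 57·t ≡ 10 − 22 = -12 (mod 16).
    Reduce coefficients mod 16: 9·t ≡ 4 (mod 16).
    The inverse of 9 mod 16 is 9 (since 9·9 = 81 = 5·16 + 1), so t ≡ 9·4 = 36 ≡ 4 (mod 16).
    Then x = 22 + 57·4 = 250, valid modulo lcm(57, 16) = 912: x ≡ 250 (mod 912).
  Combine with x ≡ 1 (mod 7); new modulus lcm = 6384.
    Write x = 250 + 912·t and substitute into x ≡ 1 (mod 7): 912·t ≡ 1 − 250 = -249 (mod 7).
    Reduce coefficients mod 7: 2·t ≡ 3 (mod 7).
    The inverse of 2 mod 7 is 4 (since 2·4 = 8 = 1·7 + 1), so t ≡ 4·3 = 12 ≡ 5 (mod 7).
    Then x = 250 + 912·5 = 4810, valid modulo lcm(912, 7) = 6384: x ≡ 4810 (mod 6384).
Verify against each original: 4810 mod 3 = 1, 4810 mod 19 = 3, 4810 mod 16 = 10, 4810 mod 7 = 1.

x ≡ 4810 (mod 6384).


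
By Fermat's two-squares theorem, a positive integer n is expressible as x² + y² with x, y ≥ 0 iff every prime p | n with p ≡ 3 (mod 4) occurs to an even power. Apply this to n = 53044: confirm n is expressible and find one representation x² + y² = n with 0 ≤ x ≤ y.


Step 1: Factor n = 53044 = 2^2 · 89 · 149.
Step 2: Check the mod-4 condition on each prime factor: 2 = 2 (special); 89 ≡ 1 (mod 4), exponent 1; 149 ≡ 1 (mod 4), exponent 1.
All primes ≡ 3 (mod 4) appear to even exponent (or don't appear), so by the two-squares theorem n IS expressible as a sum of two squares.
Step 3: Build a representation. Group n = k² · m with k = 2 and m = 89 · 149 = 13261 (a product of primes ≡ 1 (mod 4)); a representation of m scales to one of n via (k·x)² + (k·y)² = k²(x² + y²). Each prime p ≡ 1 (mod 4) is itself a sum of two squares; find a² by testing p − a² for a perfect square:
  89: 89 − 1² = 88, 89 − 2² = 85, 89 − 3² = 80, 89 − 4² = 73, 89 − 5² = 64 = 8² ⇒ 89 = 5² + 8².
  149: 149 − 1² = 148, 149 − 2² = 145, 149 − 3² = 140, 149 − 4² = 133, 149 − 5² = 124, 149 − 6² = 113, 149 − 7² = 100 = 10² ⇒ 149 = 7² + 10².
  Combine using the Brahmagupta–Fibonacci identity (a² + b²)(c² + d²) = (ac − bd)² + (ad + bc)² = (ac + bd)² + (ad − bc)²:
  89 · 149 = 13261: from (5² + 8²)(7² + 10²), take (5·7 − 8·10, 5·10 + 8·7) = (35 − 80, 50 + 56) = (-45, 106); dropping signs (only squares matter) gives (45, 106); check 45² + 106² = 2025 + 11236 = 13261 ✓.
  Scale by k = 2: (2·45, 2·106) = (90, 212).
Step 4: Order so x ≤ y and verify: 90² + 212² = 8100 + 44944 = 53044 = n. ✓

n = 53044 = 90² + 212² (one valid representation with x ≤ y).


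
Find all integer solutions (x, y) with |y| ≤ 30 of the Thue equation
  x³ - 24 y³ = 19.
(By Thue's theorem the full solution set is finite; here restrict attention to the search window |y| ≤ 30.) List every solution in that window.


The equation is x³ - 24y³ = 19. For fixed y, x³ = 24·y³ + 19, so a solution requires the RHS to be a perfect cube.
Strategy: iterate y from -30 to 30, compute RHS = 24·y³ + 19, and check whether it is a (positive or negative) perfect cube.
Check small values of y:
  y = 0: RHS = 19 is not a perfect cube.
  y = 1: RHS = 43 is not a perfect cube.
  y = -1: RHS = -5 is not a perfect cube.
  y = 2: RHS = 211 is not a perfect cube.
  y = -2: RHS = -173 is not a perfect cube.
  y = 3: RHS = 667 is not a perfect cube.
  y = -3: RHS = -629 is not a perfect cube.
Continuing the search up to |y| = 30 finds no solutions either.
No (x, y) in the scanned range satisfies the equation.

No integer solutions with |y| ≤ 30.


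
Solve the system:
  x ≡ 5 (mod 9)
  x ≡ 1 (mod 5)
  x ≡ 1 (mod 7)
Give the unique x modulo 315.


Moduli 9, 5, 7 are pairwise coprime; by CRT there is a unique solution modulo M = 9 · 5 · 7 = 315.
Solve pairwise, accumulating the modulus:
  Start with x ≡ 5 (mod 9).
  Combine with x ≡ 1 (mod 5): since gcd(9, 5) = 1, we get a unique residue mod 45.
    Write x = 5 + 9·t and substitute into x ≡ 1 (mod 5): 9·t ≡ 1 − 5 = -4 (mod 5).
    Reduce coefficients mod 5: 4·t ≡ 1 (mod 5).
    The inverse of 4 mod 5 is 4 (since 4·4 = 16 = 3·5 + 1), so t ≡ 4·1 = 4 ≡ 4 (mod 5).
    Then x = 5 + 9·4 = 41, valid modulo lcm(9, 5) = 45: x ≡ 41 (mod 45).
  Combine with x ≡ 1 (mod 7): since gcd(45, 7) = 1, we get a unique residue mod 315.
    Write x = 41 + 45·t and substitute into x ≡ 1 (mod 7): 45·t ≡ 1 − 41 = -40 (mod 7).
    Reduce coefficients mod 7: 3·t ≡ 2 (mod 7).
    The inverse of 3 mod 7 is 5 (since 3·5 = 15 = 2·7 + 1), so t ≡ 5·2 = 10 ≡ 3 (mod 7).
    Then x = 41 + 45·3 = 176, valid modulo lcm(45, 7) = 315: x ≡ 176 (mod 315).
Verify: 176 mod 9 = 5 ✓, 176 mod 5 = 1 ✓, 176 mod 7 = 1 ✓.

x ≡ 176 (mod 315).


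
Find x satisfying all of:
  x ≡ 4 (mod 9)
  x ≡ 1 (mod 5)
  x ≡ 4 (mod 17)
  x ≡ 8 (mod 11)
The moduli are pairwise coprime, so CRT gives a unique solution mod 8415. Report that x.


Product of moduli M = 9 · 5 · 17 · 11 = 8415.
Merge one congruence at a time:
  Start: x ≡ 4 (mod 9).
  Combine with x ≡ 1 (mod 5); new modulus lcm = 45.
    Write x = 4 + 9·t and substitute into x ≡ 1 (mod 5): 9·t ≡ 1 − 4 = -3 (mod 5).
    Reduce coefficients mod 5: 4·t ≡ 2 (mod 5).
    The inverse of 4 mod 5 is 4 (since 4·4 = 16 = 3·5 + 1), so t ≡ 4·2 = 8 ≡ 3 (mod 5).
    Then x = 4 + 9·3 = 31, valid modulo lcm(9, 5) = 45: x ≡ 31 (mod 45).
  Combine with x ≡ 4 (mod 17); new modulus lcm = 765.
    Write x = 31 + 45·t and substitute into x ≡ 4 (mod 17): 45·t ≡ 4 − 31 = -27 (mod 17).
    Reduce coefficients mod 17: 11·t ≡ 7 (mod 17).
    The inverse of 11 mod 17 is 14 (since 11·14 = 154 = 9·17 + 1), so t ≡ 14·7 = 98 ≡ 13 (mod 17).
    Then x = 31 + 45·13 = 616, valid modulo lcm(45, 17) = 765: x ≡ 616 (mod 765).
  Combine with x ≡ 8 (mod 11); new modulus lcm = 8415.
    Write x = 616 + 765·t and substitute into x ≡ 8 (mod 11): 765·t ≡ 8 − 616 = -608 (mod 11).
    Reduce coefficients mod 11: 6·t ≡ 8 (mod 11).
    The inverse of 6 mod 11 is 2 (since 6·2 = 12 = 1·11 + 1), so t ≡ 2·8 = 16 ≡ 5 (mod 11).
    Then x = 616 + 765·5 = 4441, valid modulo lcm(765, 11) = 8415: x ≡ 4441 (mod 8415).
Verify against each original: 4441 mod 9 = 4, 4441 mod 5 = 1, 4441 mod 17 = 4, 4441 mod 11 = 8.

x ≡ 4441 (mod 8415).
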